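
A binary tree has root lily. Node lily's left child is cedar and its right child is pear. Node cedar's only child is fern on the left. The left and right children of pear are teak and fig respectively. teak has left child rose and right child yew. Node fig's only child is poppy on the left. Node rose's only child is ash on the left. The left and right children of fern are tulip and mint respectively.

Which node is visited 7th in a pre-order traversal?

Pre-order visits the node, then its left subtree, then its right subtree.
Visit lily.
At lily: go left to cedar.
  Visit cedar.
  At cedar: go left to fern.
    Visit fern.
    At fern: go left to tulip.
      tulip is a leaf — visit tulip.
    At fern: go right to mint.
      mint is a leaf — visit mint.
  At cedar: no right child.
At lily: go right to pear.
  Visit pear.
  At pear: go left to teak.
    Visit teak.
    At teak: go left to rose.
      Visit rose.
      At rose: go left to ash.
        ash is a leaf — visit ash.
      At rose: no right child.
    At teak: go right to yew.
      yew is a leaf — visit yew.
  At pear: go right to fig.
    Visit fig.
    At fig: go left to poppy.
      poppy is a leaf — visit poppy.
    At fig: no right child.
Full pre-order sequence: lily, cedar, fern, tulip, mint, pear, teak, rose, ash, yew, fig, poppy.

teak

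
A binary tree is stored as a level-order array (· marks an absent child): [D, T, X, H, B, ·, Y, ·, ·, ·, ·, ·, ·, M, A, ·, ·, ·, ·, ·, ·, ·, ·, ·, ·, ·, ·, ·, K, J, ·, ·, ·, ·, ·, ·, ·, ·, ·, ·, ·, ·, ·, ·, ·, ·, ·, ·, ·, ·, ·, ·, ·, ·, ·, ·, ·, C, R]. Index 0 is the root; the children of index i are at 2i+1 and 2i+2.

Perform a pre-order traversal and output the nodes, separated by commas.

D, T, H, B, X, Y, M, K, C, R, A, J

Pre-order visits the node, then its left subtree, then its right subtree.
Visit D.
At D: go left to T.
  Visit T.
  At T: go left to H.
    H is a leaf — visit H.
  At T: go right to B.
    B is a leaf — visit B.
At D: go right to X.
  Visit X.
  At X: no left child.
  At X: go right to Y.
    Visit Y.
    At Y: go left to M.
      Visit M.
      At M: no left child.
      At M: go right to K.
        Visit K.
        At K: go left to C.
          C is a leaf — visit C.
        At K: go right to R.
          R is a leaf — visit R.
    At Y: go right to A.
      Visit A.
      At A: go left to J.
        J is a leaf — visit J.
      At A: no right child.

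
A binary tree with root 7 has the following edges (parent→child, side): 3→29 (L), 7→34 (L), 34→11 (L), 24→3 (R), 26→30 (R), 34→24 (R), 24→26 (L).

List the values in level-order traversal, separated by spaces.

Level-order visits nodes level by level from the root, left to right within each level.
Level 0: 7
Level 1: 34
Level 2: 11, 24
Level 3: 26, 3
Level 4: 30, 29

7 34 11 24 26 3 30 29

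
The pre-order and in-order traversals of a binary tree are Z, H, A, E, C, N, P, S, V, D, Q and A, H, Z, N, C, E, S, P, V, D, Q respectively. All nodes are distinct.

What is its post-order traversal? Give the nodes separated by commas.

A, H, N, C, S, Q, D, V, P, E, Z

The first element of pre-order is the root; it splits in-order into left and right subtrees.
Root Z: left subtree has 2 nodes {A, H}, right has 8 {N, C, E, S, P, V, D, Q}.
  Root H: left subtree has 1 node {A}, right has 0 { }.
  Root E: left subtree has 2 nodes {N, C}, right has 5 {S, P, V, D, Q}.
    Root C: left subtree has 1 node {N}, right has 0 { }.
    Root P: left subtree has 1 node {S}, right has 3 {V, D, Q}.
      Root V: left subtree has 0 nodes { }, right has 2 {D, Q}.
        Root D: left subtree has 0 nodes { }, right has 1 {Q}.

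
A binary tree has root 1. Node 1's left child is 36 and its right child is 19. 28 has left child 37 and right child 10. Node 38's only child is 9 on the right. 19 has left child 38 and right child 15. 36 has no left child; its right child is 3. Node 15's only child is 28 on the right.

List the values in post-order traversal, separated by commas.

Post-order visits the left subtree, then the right subtree, then the node.
At 1: go left to 36.
  At 36: no left child.
  At 36: go right to 3.
    3 is a leaf — visit 3.
  Visit 36.
At 1: go right to 19.
  At 19: go left to 38.
    At 38: no left child.
    At 38: go right to 9.
      9 is a leaf — visit 9.
    Visit 38.
  At 19: go right to 15.
    At 15: no left child.
    At 15: go right to 28.
      At 28: go left to 37.
        37 is a leaf — visit 37.
      At 28: go right to 10.
        10 is a leaf — visit 10.
      Visit 28.
    Visit 15.
  Visit 19.
Visit 1.

3, 36, 9, 38, 37, 10, 28, 15, 19, 1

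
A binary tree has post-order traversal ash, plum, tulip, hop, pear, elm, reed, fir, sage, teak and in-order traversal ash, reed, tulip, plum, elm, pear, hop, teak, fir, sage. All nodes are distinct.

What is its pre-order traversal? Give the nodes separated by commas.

The last element of post-order is the root; it splits in-order into left and right subtrees.
Root teak: left subtree has 7 nodes {ash, reed, tulip, plum, elm, pear, hop}, right has 2 {fir, sage}.
  Root reed: left subtree has 1 node {ash}, right has 5 {tulip, plum, elm, pear, hop}.
    Root elm: left subtree has 2 nodes {tulip, plum}, right has 2 {pear, hop}.
      Root tulip: left subtree has 0 nodes { }, right has 1 {plum}.
      Root pear: left subtree has 0 nodes { }, right has 1 {hop}.
  Root sage: left subtree has 1 node {fir}, right has 0 { }.

teak, reed, ash, elm, tulip, plum, pear, hop, sage, fir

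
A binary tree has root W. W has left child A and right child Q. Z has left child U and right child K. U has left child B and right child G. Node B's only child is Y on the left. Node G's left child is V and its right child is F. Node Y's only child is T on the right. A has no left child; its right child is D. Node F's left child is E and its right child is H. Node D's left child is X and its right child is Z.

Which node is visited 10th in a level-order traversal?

G

Level-order visits nodes level by level from the root, left to right within each level.
Level 0: W
Level 1: A, Q
Level 2: D
Level 3: X, Z
Level 4: U, K
Level 5: B, G
Level 6: Y, V, F
Level 7: T, E, H
Full level-order sequence: W, A, Q, D, X, Z, U, K, B, G, Y, V, F, T, E, H.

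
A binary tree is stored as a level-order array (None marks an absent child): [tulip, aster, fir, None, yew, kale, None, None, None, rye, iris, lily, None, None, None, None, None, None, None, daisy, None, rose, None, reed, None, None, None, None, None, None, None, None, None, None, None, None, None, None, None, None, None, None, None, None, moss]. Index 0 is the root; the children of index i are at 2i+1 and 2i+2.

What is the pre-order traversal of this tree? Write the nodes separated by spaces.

Pre-order visits the node, then its left subtree, then its right subtree.
Visit tulip.
At tulip: go left to aster.
  Visit aster.
  At aster: no left child.
  At aster: go right to yew.
    Visit yew.
    At yew: go left to rye.
      Visit rye.
      At rye: go left to daisy.
        daisy is a leaf — visit daisy.
      At rye: no right child.
    At yew: go right to iris.
      Visit iris.
      At iris: go left to rose.
        Visit rose.
        At rose: no left child.
        At rose: go right to moss.
          moss is a leaf — visit moss.
      At iris: no right child.
At tulip: go right to fir.
  Visit fir.
  At fir: go left to kale.
    Visit kale.
    At kale: go left to lily.
      Visit lily.
      At lily: go left to reed.
        reed is a leaf — visit reed.
      At lily: no right child.
    At kale: no right child.
  At fir: no right child.

tulip aster yew rye daisy iris rose moss fir kale lily reed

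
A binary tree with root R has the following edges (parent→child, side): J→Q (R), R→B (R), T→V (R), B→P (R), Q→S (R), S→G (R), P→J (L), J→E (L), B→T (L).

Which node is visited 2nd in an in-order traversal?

In-order visits the left subtree, then the node, then the right subtree.
At R: no left child.
Visit R.
At R: go right to B.
  At B: go left to T.
    At T: no left child.
    Visit T.
    At T: go right to V.
      V is a leaf — visit V.
  Visit B.
  At B: go right to P.
    At P: go left to J.
      At J: go left to E.
        E is a leaf — visit E.
      Visit J.
      At J: go right to Q.
        At Q: no left child.
        Visit Q.
        At Q: go right to S.
          At S: no left child.
          Visit S.
          At S: go right to G.
            G is a leaf — visit G.
    Visit P.
    At P: no right child.
Full in-order sequence: R, T, V, B, E, J, Q, S, G, P.

T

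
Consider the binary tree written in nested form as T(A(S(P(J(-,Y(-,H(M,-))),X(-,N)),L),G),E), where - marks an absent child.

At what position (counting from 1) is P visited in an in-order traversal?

5

In-order visits the left subtree, then the node, then the right subtree.
At T: go left to A.
  At A: go left to S.
    At S: go left to P.
      At P: go left to J.
        At J: no left child.
        Visit J.
        At J: go right to Y.
          At Y: no left child.
          Visit Y.
          At Y: go right to H.
            At H: go left to M.
              M is a leaf — visit M.
            Visit H.
            At H: no right child.
      Visit P.
      At P: go right to X.
        At X: no left child.
        Visit X.
        At X: go right to N.
          N is a leaf — visit N.
    Visit S.
    At S: go right to L.
      L is a leaf — visit L.
  Visit A.
  At A: go right to G.
    G is a leaf — visit G.
Visit T.
At T: go right to E.
  E is a leaf — visit E.
Full in-order sequence: J, Y, M, H, P, X, N, S, L, A, G, T, E.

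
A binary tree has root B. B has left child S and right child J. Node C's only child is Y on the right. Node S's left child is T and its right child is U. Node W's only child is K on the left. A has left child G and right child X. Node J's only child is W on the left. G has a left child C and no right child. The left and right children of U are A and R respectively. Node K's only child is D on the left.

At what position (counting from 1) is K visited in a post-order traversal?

Post-order visits the left subtree, then the right subtree, then the node.
At B: go left to S.
  At S: go left to T.
    T is a leaf — visit T.
  At S: go right to U.
    At U: go left to A.
      At A: go left to G.
        At G: go left to C.
          At C: no left child.
          At C: go right to Y.
            Y is a leaf — visit Y.
          Visit C.
        At G: no right child.
        Visit G.
      At A: go right to X.
        X is a leaf — visit X.
      Visit A.
    At U: go right to R.
      R is a leaf — visit R.
    Visit U.
  Visit S.
At B: go right to J.
  At J: go left to W.
    At W: go left to K.
      At K: go left to D.
        D is a leaf — visit D.
      At K: no right child.
      Visit K.
    At W: no right child.
    Visit W.
  At J: no right child.
  Visit J.
Visit B.
Full post-order sequence: T, Y, C, G, X, A, R, U, S, D, K, W, J, B.

11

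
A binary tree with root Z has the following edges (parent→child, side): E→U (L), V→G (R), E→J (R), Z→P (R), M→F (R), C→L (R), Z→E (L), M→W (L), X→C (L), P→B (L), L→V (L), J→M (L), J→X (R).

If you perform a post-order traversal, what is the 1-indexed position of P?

Post-order visits the left subtree, then the right subtree, then the node.
At Z: go left to E.
  At E: go left to U.
    U is a leaf — visit U.
  At E: go right to J.
    At J: go left to M.
      At M: go left to W.
        W is a leaf — visit W.
      At M: go right to F.
        F is a leaf — visit F.
      Visit M.
    At J: go right to X.
      At X: go left to C.
        At C: no left child.
        At C: go right to L.
          At L: go left to V.
            At V: no left child.
            At V: go right to G.
              G is a leaf — visit G.
            Visit V.
          At L: no right child.
          Visit L.
        Visit C.
      At X: no right child.
      Visit X.
    Visit J.
  Visit E.
At Z: go right to P.
  At P: go left to B.
    B is a leaf — visit B.
  At P: no right child.
  Visit P.
Visit Z.
Full post-order sequence: U, W, F, M, G, V, L, C, X, J, E, B, P, Z.

13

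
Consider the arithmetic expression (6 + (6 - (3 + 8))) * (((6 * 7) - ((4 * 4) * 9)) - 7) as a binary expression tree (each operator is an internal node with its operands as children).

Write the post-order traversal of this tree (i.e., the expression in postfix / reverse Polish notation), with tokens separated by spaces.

6 6 3 8 + - + 6 7 * 4 4 * 9 * - 7 - *

Post-order on an expression tree gives postfix notation: for each operator, emit left operand, right operand, then the operator.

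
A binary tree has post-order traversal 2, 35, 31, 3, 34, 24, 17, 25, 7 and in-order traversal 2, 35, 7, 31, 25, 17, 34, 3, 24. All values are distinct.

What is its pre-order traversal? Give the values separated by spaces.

7 35 2 25 31 17 24 34 3

The last element of post-order is the root; it splits in-order into left and right subtrees.
Root 7: left subtree has 2 nodes {2, 35}, right has 6 {31, 25, 17, 34, 3, 24}.
  Root 35: left subtree has 1 node {2}, right has 0 { }.
  Root 25: left subtree has 1 node {31}, right has 4 {17, 34, 3, 24}.
    Root 17: left subtree has 0 nodes { }, right has 3 {34, 3, 24}.
      Root 24: left subtree has 2 nodes {34, 3}, right has 0 { }.
        Root 34: left subtree has 0 nodes { }, right has 1 {3}.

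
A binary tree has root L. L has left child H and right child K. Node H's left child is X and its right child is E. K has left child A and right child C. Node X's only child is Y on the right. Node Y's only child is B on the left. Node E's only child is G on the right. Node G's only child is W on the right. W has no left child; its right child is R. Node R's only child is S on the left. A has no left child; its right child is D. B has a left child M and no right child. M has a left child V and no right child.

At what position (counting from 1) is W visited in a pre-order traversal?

Pre-order visits the node, then its left subtree, then its right subtree.
Visit L.
At L: go left to H.
  Visit H.
  At H: go left to X.
    Visit X.
    At X: no left child.
    At X: go right to Y.
      Visit Y.
      At Y: go left to B.
        Visit B.
        At B: go left to M.
          Visit M.
          At M: go left to V.
            V is a leaf — visit V.
          At M: no right child.
        At B: no right child.
      At Y: no right child.
  At H: go right to E.
    Visit E.
    At E: no left child.
    At E: go right to G.
      Visit G.
      At G: no left child.
      At G: go right to W.
        Visit W.
        At W: no left child.
        At W: go right to R.
          Visit R.
          At R: go left to S.
            S is a leaf — visit S.
          At R: no right child.
At L: go right to K.
  Visit K.
  At K: go left to A.
    Visit A.
    At A: no left child.
    At A: go right to D.
      D is a leaf — visit D.
  At K: go right to C.
    C is a leaf — visit C.
Full pre-order sequence: L, H, X, Y, B, M, V, E, G, W, R, S, K, A, D, C.

10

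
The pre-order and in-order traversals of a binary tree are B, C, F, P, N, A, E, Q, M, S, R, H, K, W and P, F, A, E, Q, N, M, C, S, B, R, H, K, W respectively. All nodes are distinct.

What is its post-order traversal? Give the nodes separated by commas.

The first element of pre-order is the root; it splits in-order into left and right subtrees.
Root B: left subtree has 9 nodes {P, F, A, E, Q, N, M, C, S}, right has 4 {R, H, K, W}.
  Root C: left subtree has 7 nodes {P, F, A, E, Q, N, M}, right has 1 {S}.
    Root F: left subtree has 1 node {P}, right has 5 {A, E, Q, N, M}.
      Root N: left subtree has 3 nodes {A, E, Q}, right has 1 {M}.
        Root A: left subtree has 0 nodes { }, right has 2 {E, Q}.
          Root E: left subtree has 0 nodes { }, right has 1 {Q}.
  Root R: left subtree has 0 nodes { }, right has 3 {H, K, W}.
    Root H: left subtree has 0 nodes { }, right has 2 {K, W}.
      Root K: left subtree has 0 nodes { }, right has 1 {W}.

P, Q, E, A, M, N, F, S, C, W, K, H, R, B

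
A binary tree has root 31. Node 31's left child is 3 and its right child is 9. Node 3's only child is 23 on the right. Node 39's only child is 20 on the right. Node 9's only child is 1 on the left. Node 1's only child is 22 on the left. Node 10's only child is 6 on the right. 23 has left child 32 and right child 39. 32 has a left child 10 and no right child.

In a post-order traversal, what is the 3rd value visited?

32

Post-order visits the left subtree, then the right subtree, then the node.
At 31: go left to 3.
  At 3: no left child.
  At 3: go right to 23.
    At 23: go left to 32.
      At 32: go left to 10.
        At 10: no left child.
        At 10: go right to 6.
          6 is a leaf — visit 6.
        Visit 10.
      At 32: no right child.
      Visit 32.
    At 23: go right to 39.
      At 39: no left child.
      At 39: go right to 20.
        20 is a leaf — visit 20.
      Visit 39.
    Visit 23.
  Visit 3.
At 31: go right to 9.
  At 9: go left to 1.
    At 1: go left to 22.
      22 is a leaf — visit 22.
    At 1: no right child.
    Visit 1.
  At 9: no right child.
  Visit 9.
Visit 31.
Full post-order sequence: 6, 10, 32, 20, 39, 23, 3, 22, 1, 9, 31.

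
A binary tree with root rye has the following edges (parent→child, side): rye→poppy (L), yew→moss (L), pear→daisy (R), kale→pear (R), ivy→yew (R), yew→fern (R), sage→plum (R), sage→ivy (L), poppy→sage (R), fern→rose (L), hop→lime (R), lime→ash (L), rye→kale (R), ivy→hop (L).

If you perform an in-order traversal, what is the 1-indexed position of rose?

In-order visits the left subtree, then the node, then the right subtree.
At rye: go left to poppy.
  At poppy: no left child.
  Visit poppy.
  At poppy: go right to sage.
    At sage: go left to ivy.
      At ivy: go left to hop.
        At hop: no left child.
        Visit hop.
        At hop: go right to lime.
          At lime: go left to ash.
            ash is a leaf — visit ash.
          Visit lime.
          At lime: no right child.
      Visit ivy.
      At ivy: go right to yew.
        At yew: go left to moss.
          moss is a leaf — visit moss.
        Visit yew.
        At yew: go right to fern.
          At fern: go left to rose.
            rose is a leaf — visit rose.
          Visit fern.
          At fern: no right child.
    Visit sage.
    At sage: go right to plum.
      plum is a leaf — visit plum.
Visit rye.
At rye: go right to kale.
  At kale: no left child.
  Visit kale.
  At kale: go right to pear.
    At pear: no left child.
    Visit pear.
    At pear: go right to daisy.
      daisy is a leaf — visit daisy.
Full in-order sequence: poppy, hop, ash, lime, ivy, moss, yew, rose, fern, sage, plum, rye, kale, pear, daisy.

8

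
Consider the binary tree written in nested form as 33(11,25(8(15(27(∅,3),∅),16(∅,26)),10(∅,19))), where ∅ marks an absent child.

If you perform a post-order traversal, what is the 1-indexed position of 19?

Post-order visits the left subtree, then the right subtree, then the node.
At 33: go left to 11.
  11 is a leaf — visit 11.
At 33: go right to 25.
  At 25: go left to 8.
    At 8: go left to 15.
      At 15: go left to 27.
        At 27: no left child.
        At 27: go right to 3.
          3 is a leaf — visit 3.
        Visit 27.
      At 15: no right child.
      Visit 15.
    At 8: go right to 16.
      At 16: no left child.
      At 16: go right to 26.
        26 is a leaf — visit 26.
      Visit 16.
    Visit 8.
  At 25: go right to 10.
    At 10: no left child.
    At 10: go right to 19.
      19 is a leaf — visit 19.
    Visit 10.
  Visit 25.
Visit 33.
Full post-order sequence: 11, 3, 27, 15, 26, 16, 8, 19, 10, 25, 33.

8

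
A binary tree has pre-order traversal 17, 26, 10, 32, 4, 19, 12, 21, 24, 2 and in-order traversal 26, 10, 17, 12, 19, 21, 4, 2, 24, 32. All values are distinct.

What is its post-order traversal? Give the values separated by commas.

The first element of pre-order is the root; it splits in-order into left and right subtrees.
Root 17: left subtree has 2 nodes {26, 10}, right has 7 {12, 19, 21, 4, 2, 24, 32}.
  Root 26: left subtree has 0 nodes { }, right has 1 {10}.
  Root 32: left subtree has 6 nodes {12, 19, 21, 4, 2, 24}, right has 0 { }.
    Root 4: left subtree has 3 nodes {12, 19, 21}, right has 2 {2, 24}.
      Root 19: left subtree has 1 node {12}, right has 1 {21}.
      Root 24: left subtree has 1 node {2}, right has 0 { }.

10, 26, 12, 21, 19, 2, 24, 4, 32, 17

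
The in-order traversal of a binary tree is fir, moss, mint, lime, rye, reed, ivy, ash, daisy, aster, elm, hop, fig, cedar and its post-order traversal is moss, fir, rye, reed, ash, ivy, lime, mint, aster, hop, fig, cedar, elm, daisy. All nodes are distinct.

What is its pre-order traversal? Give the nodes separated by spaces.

daisy mint fir moss lime ivy reed rye ash elm aster cedar fig hop

The last element of post-order is the root; it splits in-order into left and right subtrees.
Root daisy: left subtree has 8 nodes {fir, moss, mint, lime, rye, reed, ivy, ash}, right has 5 {aster, elm, hop, fig, cedar}.
  Root mint: left subtree has 2 nodes {fir, moss}, right has 5 {lime, rye, reed, ivy, ash}.
    Root fir: left subtree has 0 nodes { }, right has 1 {moss}.
    Root lime: left subtree has 0 nodes { }, right has 4 {rye, reed, ivy, ash}.
      Root ivy: left subtree has 2 nodes {rye, reed}, right has 1 {ash}.
        Root reed: left subtree has 1 node {rye}, right has 0 { }.
  Root elm: left subtree has 1 node {aster}, right has 3 {hop, fig, cedar}.
    Root cedar: left subtree has 2 nodes {hop, fig}, right has 0 { }.
      Root fig: left subtree has 1 node {hop}, right has 0 { }.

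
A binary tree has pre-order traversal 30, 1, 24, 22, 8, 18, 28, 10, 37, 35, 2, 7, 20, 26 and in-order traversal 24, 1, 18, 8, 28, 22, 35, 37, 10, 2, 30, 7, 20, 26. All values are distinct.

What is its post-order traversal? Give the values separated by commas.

24, 18, 28, 8, 35, 37, 2, 10, 22, 1, 26, 20, 7, 30

The first element of pre-order is the root; it splits in-order into left and right subtrees.
Root 30: left subtree has 10 nodes {24, 1, 18, 8, 28, 22, 35, 37, 10, 2}, right has 3 {7, 20, 26}.
  Root 1: left subtree has 1 node {24}, right has 8 {18, 8, 28, 22, 35, 37, 10, 2}.
    Root 22: left subtree has 3 nodes {18, 8, 28}, right has 4 {35, 37, 10, 2}.
      Root 8: left subtree has 1 node {18}, right has 1 {28}.
      Root 10: left subtree has 2 nodes {35, 37}, right has 1 {2}.
        Root 37: left subtree has 1 node {35}, right has 0 { }.
  Root 7: left subtree has 0 nodes { }, right has 2 {20, 26}.
    Root 20: left subtree has 0 nodes { }, right has 1 {26}.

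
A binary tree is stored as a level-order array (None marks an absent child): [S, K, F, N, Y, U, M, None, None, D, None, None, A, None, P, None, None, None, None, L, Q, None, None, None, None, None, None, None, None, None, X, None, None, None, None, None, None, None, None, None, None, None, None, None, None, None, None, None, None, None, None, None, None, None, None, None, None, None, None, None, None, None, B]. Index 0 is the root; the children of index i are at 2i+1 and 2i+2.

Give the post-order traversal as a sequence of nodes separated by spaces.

Post-order visits the left subtree, then the right subtree, then the node.
At S: go left to K.
  At K: go left to N.
    N is a leaf — visit N.
  At K: go right to Y.
    At Y: go left to D.
      At D: go left to L.
        L is a leaf — visit L.
      At D: go right to Q.
        Q is a leaf — visit Q.
      Visit D.
    At Y: no right child.
    Visit Y.
  Visit K.
At S: go right to F.
  At F: go left to U.
    At U: no left child.
    At U: go right to A.
      A is a leaf — visit A.
    Visit U.
  At F: go right to M.
    At M: no left child.
    At M: go right to P.
      At P: no left child.
      At P: go right to X.
        At X: no left child.
        At X: go right to B.
          B is a leaf — visit B.
        Visit X.
      Visit P.
    Visit M.
  Visit F.
Visit S.

N L Q D Y K A U B X P M F S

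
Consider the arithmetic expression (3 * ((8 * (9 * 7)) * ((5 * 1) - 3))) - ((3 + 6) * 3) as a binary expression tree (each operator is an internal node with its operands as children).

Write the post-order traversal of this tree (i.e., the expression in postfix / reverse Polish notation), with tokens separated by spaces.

Post-order on an expression tree gives postfix notation: for each operator, emit left operand, right operand, then the operator.

3 8 9 7 * * 5 1 * 3 - * * 3 6 + 3 * -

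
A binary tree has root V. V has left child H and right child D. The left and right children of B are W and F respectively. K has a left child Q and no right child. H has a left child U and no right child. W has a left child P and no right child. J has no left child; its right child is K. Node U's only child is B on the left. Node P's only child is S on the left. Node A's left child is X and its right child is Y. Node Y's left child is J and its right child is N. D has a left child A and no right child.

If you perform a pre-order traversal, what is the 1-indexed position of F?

Pre-order visits the node, then its left subtree, then its right subtree.
Visit V.
At V: go left to H.
  Visit H.
  At H: go left to U.
    Visit U.
    At U: go left to B.
      Visit B.
      At B: go left to W.
        Visit W.
        At W: go left to P.
          Visit P.
          At P: go left to S.
            S is a leaf — visit S.
          At P: no right child.
        At W: no right child.
      At B: go right to F.
        F is a leaf — visit F.
    At U: no right child.
  At H: no right child.
At V: go right to D.
  Visit D.
  At D: go left to A.
    Visit A.
    At A: go left to X.
      X is a leaf — visit X.
    At A: go right to Y.
      Visit Y.
      At Y: go left to J.
        Visit J.
        At J: no left child.
        At J: go right to K.
          Visit K.
          At K: go left to Q.
            Q is a leaf — visit Q.
          At K: no right child.
      At Y: go right to N.
        N is a leaf — visit N.
  At D: no right child.
Full pre-order sequence: V, H, U, B, W, P, S, F, D, A, X, Y, J, K, Q, N.

8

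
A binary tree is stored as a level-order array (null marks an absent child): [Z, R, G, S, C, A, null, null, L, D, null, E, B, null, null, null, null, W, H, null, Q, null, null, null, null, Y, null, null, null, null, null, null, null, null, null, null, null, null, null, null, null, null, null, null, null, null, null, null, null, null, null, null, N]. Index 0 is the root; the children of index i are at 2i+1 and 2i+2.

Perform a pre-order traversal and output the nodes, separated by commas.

Z, R, S, L, W, H, C, D, Q, G, A, E, B, Y, N

Pre-order visits the node, then its left subtree, then its right subtree.
Visit Z.
At Z: go left to R.
  Visit R.
  At R: go left to S.
    Visit S.
    At S: no left child.
    At S: go right to L.
      Visit L.
      At L: go left to W.
        W is a leaf — visit W.
      At L: go right to H.
        H is a leaf — visit H.
  At R: go right to C.
    Visit C.
    At C: go left to D.
      Visit D.
      At D: no left child.
      At D: go right to Q.
        Q is a leaf — visit Q.
    At C: no right child.
At Z: go right to G.
  Visit G.
  At G: go left to A.
    Visit A.
    At A: go left to E.
      E is a leaf — visit E.
    At A: go right to B.
      Visit B.
      At B: go left to Y.
        Visit Y.
        At Y: no left child.
        At Y: go right to N.
          N is a leaf — visit N.
      At B: no right child.
  At G: no right child.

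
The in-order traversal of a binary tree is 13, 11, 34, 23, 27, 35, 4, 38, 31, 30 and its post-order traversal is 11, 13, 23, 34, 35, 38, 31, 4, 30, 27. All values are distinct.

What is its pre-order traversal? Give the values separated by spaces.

27 34 13 11 23 30 4 35 31 38

The last element of post-order is the root; it splits in-order into left and right subtrees.
Root 27: left subtree has 4 nodes {13, 11, 34, 23}, right has 5 {35, 4, 38, 31, 30}.
  Root 34: left subtree has 2 nodes {13, 11}, right has 1 {23}.
    Root 13: left subtree has 0 nodes { }, right has 1 {11}.
  Root 30: left subtree has 4 nodes {35, 4, 38, 31}, right has 0 { }.
    Root 4: left subtree has 1 node {35}, right has 2 {38, 31}.
      Root 31: left subtree has 1 node {38}, right has 0 { }.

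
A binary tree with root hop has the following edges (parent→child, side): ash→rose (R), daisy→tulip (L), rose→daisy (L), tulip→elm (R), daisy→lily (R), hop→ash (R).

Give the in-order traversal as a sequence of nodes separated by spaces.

hop ash tulip elm daisy lily rose

In-order visits the left subtree, then the node, then the right subtree.
At hop: no left child.
Visit hop.
At hop: go right to ash.
  At ash: no left child.
  Visit ash.
  At ash: go right to rose.
    At rose: go left to daisy.
      At daisy: go left to tulip.
        At tulip: no left child.
        Visit tulip.
        At tulip: go right to elm.
          elm is a leaf — visit elm.
      Visit daisy.
      At daisy: go right to lily.
        lily is a leaf — visit lily.
    Visit rose.
    At rose: no right child.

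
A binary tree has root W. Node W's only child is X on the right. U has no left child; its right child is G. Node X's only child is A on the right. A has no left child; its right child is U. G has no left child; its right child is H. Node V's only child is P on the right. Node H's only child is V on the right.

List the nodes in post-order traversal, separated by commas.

P, V, H, G, U, A, X, W

Post-order visits the left subtree, then the right subtree, then the node.
At W: no left child.
At W: go right to X.
  At X: no left child.
  At X: go right to A.
    At A: no left child.
    At A: go right to U.
      At U: no left child.
      At U: go right to G.
        At G: no left child.
        At G: go right to H.
          At H: no left child.
          At H: go right to V.
            At V: no left child.
            At V: go right to P.
              P is a leaf — visit P.
            Visit V.
          Visit H.
        Visit G.
      Visit U.
    Visit A.
  Visit X.
Visit W.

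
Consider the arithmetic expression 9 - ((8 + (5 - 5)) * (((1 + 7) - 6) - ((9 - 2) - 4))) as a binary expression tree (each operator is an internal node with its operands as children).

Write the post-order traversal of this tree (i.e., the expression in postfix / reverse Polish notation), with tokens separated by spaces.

9 8 5 5 - + 1 7 + 6 - 9 2 - 4 - - * -

Post-order on an expression tree gives postfix notation: for each operator, emit left operand, right operand, then the operator.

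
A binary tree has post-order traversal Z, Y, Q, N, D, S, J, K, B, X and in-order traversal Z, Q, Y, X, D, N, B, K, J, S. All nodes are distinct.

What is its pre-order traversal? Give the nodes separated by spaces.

X Q Z Y B D N K J S

The last element of post-order is the root; it splits in-order into left and right subtrees.
Root X: left subtree has 3 nodes {Z, Q, Y}, right has 6 {D, N, B, K, J, S}.
  Root Q: left subtree has 1 node {Z}, right has 1 {Y}.
  Root B: left subtree has 2 nodes {D, N}, right has 3 {K, J, S}.
    Root D: left subtree has 0 nodes { }, right has 1 {N}.
    Root K: left subtree has 0 nodes { }, right has 2 {J, S}.
      Root J: left subtree has 0 nodes { }, right has 1 {S}.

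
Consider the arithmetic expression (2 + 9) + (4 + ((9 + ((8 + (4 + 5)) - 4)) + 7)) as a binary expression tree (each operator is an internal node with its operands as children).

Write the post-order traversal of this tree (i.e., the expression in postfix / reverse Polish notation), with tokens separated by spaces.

Post-order on an expression tree gives postfix notation: for each operator, emit left operand, right operand, then the operator.

2 9 + 4 9 8 4 5 + + 4 - + 7 + + +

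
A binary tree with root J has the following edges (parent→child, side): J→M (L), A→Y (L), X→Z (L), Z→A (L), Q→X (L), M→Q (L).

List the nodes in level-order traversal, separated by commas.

Level-order visits nodes level by level from the root, left to right within each level.
Level 0: J
Level 1: M
Level 2: Q
Level 3: X
Level 4: Z
Level 5: A
Level 6: Y

J, M, Q, X, Z, A, Y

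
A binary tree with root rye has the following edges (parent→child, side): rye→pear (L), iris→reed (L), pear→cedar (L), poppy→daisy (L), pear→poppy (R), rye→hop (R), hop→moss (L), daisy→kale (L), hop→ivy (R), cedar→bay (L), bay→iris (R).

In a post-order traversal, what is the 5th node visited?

kale

Post-order visits the left subtree, then the right subtree, then the node.
At rye: go left to pear.
  At pear: go left to cedar.
    At cedar: go left to bay.
      At bay: no left child.
      At bay: go right to iris.
        At iris: go left to reed.
          reed is a leaf — visit reed.
        At iris: no right child.
        Visit iris.
      Visit bay.
    At cedar: no right child.
    Visit cedar.
  At pear: go right to poppy.
    At poppy: go left to daisy.
      At daisy: go left to kale.
        kale is a leaf — visit kale.
      At daisy: no right child.
      Visit daisy.
    At poppy: no right child.
    Visit poppy.
  Visit pear.
At rye: go right to hop.
  At hop: go left to moss.
    moss is a leaf — visit moss.
  At hop: go right to ivy.
    ivy is a leaf — visit ivy.
  Visit hop.
Visit rye.
Full post-order sequence: reed, iris, bay, cedar, kale, daisy, poppy, pear, moss, ivy, hop, rye.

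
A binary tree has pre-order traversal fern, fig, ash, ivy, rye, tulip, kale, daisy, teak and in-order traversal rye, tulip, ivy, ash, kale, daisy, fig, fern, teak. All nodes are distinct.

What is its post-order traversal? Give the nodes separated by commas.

tulip, rye, ivy, daisy, kale, ash, fig, teak, fern

The first element of pre-order is the root; it splits in-order into left and right subtrees.
Root fern: left subtree has 7 nodes {rye, tulip, ivy, ash, kale, daisy, fig}, right has 1 {teak}.
  Root fig: left subtree has 6 nodes {rye, tulip, ivy, ash, kale, daisy}, right has 0 { }.
    Root ash: left subtree has 3 nodes {rye, tulip, ivy}, right has 2 {kale, daisy}.
      Root ivy: left subtree has 2 nodes {rye, tulip}, right has 0 { }.
        Root rye: left subtree has 0 nodes { }, right has 1 {tulip}.
      Root kale: left subtree has 0 nodes { }, right has 1 {daisy}.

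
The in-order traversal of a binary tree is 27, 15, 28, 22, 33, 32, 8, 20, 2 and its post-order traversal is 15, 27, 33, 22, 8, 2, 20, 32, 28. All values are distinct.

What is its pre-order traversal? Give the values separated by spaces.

The last element of post-order is the root; it splits in-order into left and right subtrees.
Root 28: left subtree has 2 nodes {27, 15}, right has 6 {22, 33, 32, 8, 20, 2}.
  Root 27: left subtree has 0 nodes { }, right has 1 {15}.
  Root 32: left subtree has 2 nodes {22, 33}, right has 3 {8, 20, 2}.
    Root 22: left subtree has 0 nodes { }, right has 1 {33}.
    Root 20: left subtree has 1 node {8}, right has 1 {2}.

28 27 15 32 22 33 20 8 2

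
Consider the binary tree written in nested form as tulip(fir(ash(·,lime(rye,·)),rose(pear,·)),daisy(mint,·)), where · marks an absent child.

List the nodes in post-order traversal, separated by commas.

rye, lime, ash, pear, rose, fir, mint, daisy, tulip

Post-order visits the left subtree, then the right subtree, then the node.
At tulip: go left to fir.
  At fir: go left to ash.
    At ash: no left child.
    At ash: go right to lime.
      At lime: go left to rye.
        rye is a leaf — visit rye.
      At lime: no right child.
      Visit lime.
    Visit ash.
  At fir: go right to rose.
    At rose: go left to pear.
      pear is a leaf — visit pear.
    At rose: no right child.
    Visit rose.
  Visit fir.
At tulip: go right to daisy.
  At daisy: go left to mint.
    mint is a leaf — visit mint.
  At daisy: no right child.
  Visit daisy.
Visit tulip.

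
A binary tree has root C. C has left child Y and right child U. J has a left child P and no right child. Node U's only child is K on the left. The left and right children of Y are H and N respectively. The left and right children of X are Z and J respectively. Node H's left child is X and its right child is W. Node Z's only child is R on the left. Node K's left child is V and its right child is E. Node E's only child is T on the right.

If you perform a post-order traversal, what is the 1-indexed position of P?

Post-order visits the left subtree, then the right subtree, then the node.
At C: go left to Y.
  At Y: go left to H.
    At H: go left to X.
      At X: go left to Z.
        At Z: go left to R.
          R is a leaf — visit R.
        At Z: no right child.
        Visit Z.
      At X: go right to J.
        At J: go left to P.
          P is a leaf — visit P.
        At J: no right child.
        Visit J.
      Visit X.
    At H: go right to W.
      W is a leaf — visit W.
    Visit H.
  At Y: go right to N.
    N is a leaf — visit N.
  Visit Y.
At C: go right to U.
  At U: go left to K.
    At K: go left to V.
      V is a leaf — visit V.
    At K: go right to E.
      At E: no left child.
      At E: go right to T.
        T is a leaf — visit T.
      Visit E.
    Visit K.
  At U: no right child.
  Visit U.
Visit C.
Full post-order sequence: R, Z, P, J, X, W, H, N, Y, V, T, E, K, U, C.

3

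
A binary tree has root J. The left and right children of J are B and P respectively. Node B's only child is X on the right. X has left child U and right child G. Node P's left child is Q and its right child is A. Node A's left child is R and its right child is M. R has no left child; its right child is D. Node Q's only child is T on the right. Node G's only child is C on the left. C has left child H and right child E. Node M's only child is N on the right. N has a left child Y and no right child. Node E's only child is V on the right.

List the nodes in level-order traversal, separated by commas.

J, B, P, X, Q, A, U, G, T, R, M, C, D, N, H, E, Y, V

Level-order visits nodes level by level from the root, left to right within each level.
Level 0: J
Level 1: B, P
Level 2: X, Q, A
Level 3: U, G, T, R, M
Level 4: C, D, N
Level 5: H, E, Y
Level 6: V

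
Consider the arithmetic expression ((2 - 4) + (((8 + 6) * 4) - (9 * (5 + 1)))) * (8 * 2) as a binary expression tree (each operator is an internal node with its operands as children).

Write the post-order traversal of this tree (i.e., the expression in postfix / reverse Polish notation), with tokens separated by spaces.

Post-order on an expression tree gives postfix notation: for each operator, emit left operand, right operand, then the operator.

2 4 - 8 6 + 4 * 9 5 1 + * - + 8 2 * *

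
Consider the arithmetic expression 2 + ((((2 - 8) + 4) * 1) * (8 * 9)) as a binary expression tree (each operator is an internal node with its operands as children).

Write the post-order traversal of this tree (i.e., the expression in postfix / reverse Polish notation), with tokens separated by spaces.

Post-order on an expression tree gives postfix notation: for each operator, emit left operand, right operand, then the operator.

2 2 8 - 4 + 1 * 8 9 * * +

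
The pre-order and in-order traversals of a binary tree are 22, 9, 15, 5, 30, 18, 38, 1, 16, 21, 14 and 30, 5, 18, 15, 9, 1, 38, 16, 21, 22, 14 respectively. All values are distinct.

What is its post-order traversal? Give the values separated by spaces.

30 18 5 15 1 21 16 38 9 14 22

The first element of pre-order is the root; it splits in-order into left and right subtrees.
Root 22: left subtree has 9 nodes {30, 5, 18, 15, 9, 1, 38, 16, 21}, right has 1 {14}.
  Root 9: left subtree has 4 nodes {30, 5, 18, 15}, right has 4 {1, 38, 16, 21}.
    Root 15: left subtree has 3 nodes {30, 5, 18}, right has 0 { }.
      Root 5: left subtree has 1 node {30}, right has 1 {18}.
    Root 38: left subtree has 1 node {1}, right has 2 {16, 21}.
      Root 16: left subtree has 0 nodes { }, right has 1 {21}.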